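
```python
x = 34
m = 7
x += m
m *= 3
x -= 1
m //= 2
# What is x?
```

Trace:
`x = 34` → x = 34
`m = 7` → m = 7
`x += m` → x = 41
`m *= 3` → m = 21
`x -= 1` → x = 40
`m //= 2` → m = 10
So x = 40

Answer: 40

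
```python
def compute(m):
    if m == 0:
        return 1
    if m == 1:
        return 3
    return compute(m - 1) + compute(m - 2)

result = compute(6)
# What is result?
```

Build up from base cases: compute(0)=1, compute(1)=3, compute(2)=4, compute(3)=7, compute(4)=11, compute(5)=18, compute(6)=29

Answer: 29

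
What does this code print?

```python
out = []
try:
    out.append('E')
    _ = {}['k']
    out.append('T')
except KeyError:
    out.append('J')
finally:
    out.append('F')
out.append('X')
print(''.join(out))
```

Execution trace: 'E' (try body) → 'J' (except KeyError) → 'F' (finally) → 'X' (after the try/except). Output: EJFX

Answer: EJFX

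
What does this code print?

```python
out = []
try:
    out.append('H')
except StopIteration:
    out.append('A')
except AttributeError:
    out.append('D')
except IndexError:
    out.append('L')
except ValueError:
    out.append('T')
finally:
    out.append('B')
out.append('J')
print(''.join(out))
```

Execution trace: 'H' (try body, no exception) → 'B' (finally) → 'J' (after the try/except). Output: HBJ

Answer: HBJ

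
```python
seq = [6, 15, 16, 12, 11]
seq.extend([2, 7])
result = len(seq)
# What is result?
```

Trace:
`seq = [6, 15, 16, 12, 11]` → seq = [6, 15, 16, 12, 11]
`seq.extend([2, 7])` → seq = [6, 15, 16, 12, 11, 2, 7]
`result = len(seq)` → result = 7
So result = 7

Answer: 7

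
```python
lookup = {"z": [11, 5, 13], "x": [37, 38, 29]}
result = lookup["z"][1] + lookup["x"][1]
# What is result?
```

Trace:
`lookup = {"z": [11, 5, 13], "x": [37, 38, 29]}` → lookup = {'z': [11, 5, 13], 'x': [37, 38, 29]}
`result = lookup["z"][1] + lookup["x"][1]` → result = 43
So result = 43

Answer: 43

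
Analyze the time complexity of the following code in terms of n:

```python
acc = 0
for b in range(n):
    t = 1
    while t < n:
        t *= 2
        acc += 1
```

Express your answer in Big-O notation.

Each loop level contributes: n × log n. Multiplying the contributions gives O(n log n).

Answer: O(n log n)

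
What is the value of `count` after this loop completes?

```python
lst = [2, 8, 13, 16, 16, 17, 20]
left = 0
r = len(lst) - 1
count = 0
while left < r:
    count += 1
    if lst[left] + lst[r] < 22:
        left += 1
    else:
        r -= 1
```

Steps to find pair summing to 22
`count` takes the values: 0 → 1 → 2 → 3 → 4 → 5 → 6

Answer: 6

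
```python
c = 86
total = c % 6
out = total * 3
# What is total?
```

Trace:
`c = 86` → c = 86
`total = c % 6` → total = 2
`out = total * 3` → out = 6
So total = 2

Answer: 2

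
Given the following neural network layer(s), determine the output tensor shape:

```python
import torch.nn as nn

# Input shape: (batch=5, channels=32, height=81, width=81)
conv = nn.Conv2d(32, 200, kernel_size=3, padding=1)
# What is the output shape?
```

Input: (5, 32, 81, 81) -> Output: (5, 200, 81, 81)

Answer: (5, 200, 81, 81)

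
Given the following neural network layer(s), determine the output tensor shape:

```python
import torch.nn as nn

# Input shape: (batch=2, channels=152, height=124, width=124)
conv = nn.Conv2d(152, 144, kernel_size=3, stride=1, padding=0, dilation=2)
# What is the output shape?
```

Input: (2, 152, 124, 124) -> Output: (2, 144, 120, 120)

Answer: (2, 144, 120, 120)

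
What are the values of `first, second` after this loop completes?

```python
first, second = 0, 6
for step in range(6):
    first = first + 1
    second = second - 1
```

first goes 0→6, second goes 6→0
`first, second` takes the values: (0, 6) → (1, 6) → (1, 5) → (2, 5) → (2, 4) → (3, 4) → (3, 3) → (4, 3) → (4, 2) → (5, 2) → (5, 1) → (6, 1) → (6, 0)

Answer: 6, 0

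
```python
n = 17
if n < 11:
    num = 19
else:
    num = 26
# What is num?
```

Trace:
`n = 17` → n = 17
`if n < 11: ...` → n < 11 is False, take else branch → num = 26
So num = 26

Answer: 26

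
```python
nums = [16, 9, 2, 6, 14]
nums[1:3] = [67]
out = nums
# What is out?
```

Trace:
`nums = [16, 9, 2, 6, 14]` → nums = [16, 9, 2, 6, 14]
`nums[1:3] = [67]` → nums = [16, 67, 6, 14]
`out = nums` → out = [16, 67, 6, 14]
So out = [16, 67, 6, 14]

Answer: [16, 67, 6, 14]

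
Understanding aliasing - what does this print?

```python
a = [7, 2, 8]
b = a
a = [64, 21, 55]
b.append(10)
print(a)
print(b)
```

Key concept: rebinding vs mutation: a is rebound to a new list, b still points at the original.
Step by step:
`a = [7, 2, 8]` → a = [7, 2, 8]
`b = a` → b = [7, 2, 8] (same object as a)
`a = [64, 21, 55]` → a = [64, 21, 55]
`b.append(10)` → b = [7, 2, 8, 10]
`print(a)` → prints [64, 21, 55]
`print(b)` → prints [7, 2, 8, 10]

Answer:
[64, 21, 55]
[7, 2, 8, 10]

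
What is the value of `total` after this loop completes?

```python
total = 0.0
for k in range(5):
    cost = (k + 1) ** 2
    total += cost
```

Sum of squared losses 1² + 2² + ... + 5²
`total` takes the values: 0.0 → 1.0 → 5.0 → 14.0 → 30.0 → 55.0

Answer: 55.0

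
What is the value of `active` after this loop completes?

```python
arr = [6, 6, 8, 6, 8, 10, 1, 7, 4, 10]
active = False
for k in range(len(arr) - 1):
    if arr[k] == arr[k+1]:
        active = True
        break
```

Check consecutive duplicates in [6, 6, 8, 6, 8, 10, 1, 7, 4, 10]
`active` takes the values: False → True

Answer: True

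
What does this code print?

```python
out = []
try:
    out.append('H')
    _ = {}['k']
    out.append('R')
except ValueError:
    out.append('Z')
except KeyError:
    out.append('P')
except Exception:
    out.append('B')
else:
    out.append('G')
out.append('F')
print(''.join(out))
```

Execution trace: 'H' (try body) → 'P' (except KeyError) → 'F' (after the try/except). Output: HPF

Answer: HPF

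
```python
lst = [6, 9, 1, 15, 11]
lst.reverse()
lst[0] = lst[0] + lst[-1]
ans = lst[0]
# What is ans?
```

Trace:
`lst = [6, 9, 1, 15, 11]` → lst = [6, 9, 1, 15, 11]
`lst.reverse()` → lst = [11, 15, 1, 9, 6]
`lst[0] = lst[0] + lst[-1]` → lst = [17, 15, 1, 9, 6]
`ans = lst[0]` → ans = 17
So ans = 17

Answer: 17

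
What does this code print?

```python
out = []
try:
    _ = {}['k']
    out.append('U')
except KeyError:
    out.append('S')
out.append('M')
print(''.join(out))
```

Execution trace: 'S' (except KeyError) → 'M' (after the try/except). Output: SM

Answer: SM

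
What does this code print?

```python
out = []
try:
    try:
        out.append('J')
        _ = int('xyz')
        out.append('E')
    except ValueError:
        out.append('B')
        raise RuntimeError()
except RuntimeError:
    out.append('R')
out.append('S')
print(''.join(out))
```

Execution trace: 'J' (inner try body) → 'B' (inner except ValueError) → 'R' (outer except RuntimeError) → 'S' (after the try/except). Output: JBRS

Answer: JBRS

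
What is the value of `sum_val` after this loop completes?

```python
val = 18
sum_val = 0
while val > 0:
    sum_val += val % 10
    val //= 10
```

Sum digits of 18
`sum_val` takes the values: 0 → 8 → 9

Answer: 9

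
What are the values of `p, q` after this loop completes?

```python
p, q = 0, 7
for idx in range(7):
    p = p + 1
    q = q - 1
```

p goes 0→7, q goes 7→0
`p, q` takes the values: (0, 7) → (1, 7) → (1, 6) → (2, 6) → (2, 5) → (3, 5) → (3, 4) → (4, 4) → (4, 3) → (5, 3) → (5, 2) → (6, 2) → (6, 1) → (7, 1) → (7, 0)

Answer: 7, 0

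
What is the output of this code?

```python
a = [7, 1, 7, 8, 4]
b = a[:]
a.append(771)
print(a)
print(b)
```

Key concept: slice [:] creates copy.
Step by step:
`a = [7, 1, 7, 8, 4]` → a = [7, 1, 7, 8, 4]
`b = a[:]` → b = [7, 1, 7, 8, 4]
`a.append(771)` → a = [7, 1, 7, 8, 4, 771]
`print(a)` → prints [7, 1, 7, 8, 4, 771]
`print(b)` → prints [7, 1, 7, 8, 4]

Answer:
[7, 1, 7, 8, 4, 771]
[7, 1, 7, 8, 4]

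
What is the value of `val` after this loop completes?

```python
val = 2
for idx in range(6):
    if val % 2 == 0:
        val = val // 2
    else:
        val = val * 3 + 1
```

Collatz-style transformation from 2
`val` takes the values: 2 → 1 → 4 → 2 → 1 → 4 → 2

Answer: 2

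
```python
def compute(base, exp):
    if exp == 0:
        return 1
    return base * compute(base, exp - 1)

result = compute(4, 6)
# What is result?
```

compute(4, 6) = 4 * 4 * 4 * 4 * 4 * 4 = 4096

Answer: 4096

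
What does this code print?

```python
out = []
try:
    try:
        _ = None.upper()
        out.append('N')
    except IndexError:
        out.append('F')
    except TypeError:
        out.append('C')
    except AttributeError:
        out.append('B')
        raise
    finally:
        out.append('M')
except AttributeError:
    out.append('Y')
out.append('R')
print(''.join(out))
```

Execution trace: 'B' (inner except AttributeError) → 'M' (inner finally) → 'Y' (outer except AttributeError) → 'R' (after the try/except). Output: BMYR

Answer: BMYR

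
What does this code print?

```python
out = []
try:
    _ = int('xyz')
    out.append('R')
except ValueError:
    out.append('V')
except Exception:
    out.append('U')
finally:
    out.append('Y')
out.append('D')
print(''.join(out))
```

Execution trace: 'V' (except ValueError) → 'Y' (finally) → 'D' (after the try/except). Output: VYD

Answer: VYD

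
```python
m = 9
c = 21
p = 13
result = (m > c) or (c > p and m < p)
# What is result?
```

Trace:
`m = 9` → m = 9
`c = 21` → c = 21
`p = 13` → p = 13
`result = (m > c) or (c > p and m < p)` → result = True
So result = True

Answer: True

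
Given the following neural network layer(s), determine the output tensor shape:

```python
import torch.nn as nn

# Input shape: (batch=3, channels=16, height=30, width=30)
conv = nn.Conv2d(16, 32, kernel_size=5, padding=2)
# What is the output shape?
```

Input: (3, 16, 30, 30) -> Output: (3, 32, 30, 30)

Answer: (3, 32, 30, 30)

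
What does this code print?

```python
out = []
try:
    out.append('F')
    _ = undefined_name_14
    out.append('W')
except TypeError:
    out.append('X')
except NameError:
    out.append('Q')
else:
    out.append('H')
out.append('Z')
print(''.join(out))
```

Execution trace: 'F' (try body) → 'Q' (except NameError) → 'Z' (after the try/except). Output: FQZ

Answer: FQZ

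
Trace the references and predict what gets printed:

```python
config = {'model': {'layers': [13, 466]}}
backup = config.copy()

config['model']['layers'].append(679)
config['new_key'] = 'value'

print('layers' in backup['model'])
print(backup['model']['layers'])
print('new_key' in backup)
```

Key concept: shallow copy gotcha with nested dict.
Step by step:
`config = {'model': {'layers': [13, 466]}}` → config = {'model': {'layers': [13, 466]}}
`backup = config.copy()` → backup = {'model': {'layers': [13, 466]}}
`config['model']['layers'].append(679)` → config = {'model': {'layers': [13, 466, 679]}}; backup = {'model': {'layers': [13, 466, 679]}}
`config['new_key'] = 'value'` → config = {'model': {'layers': [13, 466, 679]}, 'new_key': 'value'}
`print('layers' in backup['model'])` → prints True
`print(backup['model']['layers'])` → prints [13, 466, 679]
`print('new_key' in backup)` → prints False

Answer:
True
[13, 466, 679]
False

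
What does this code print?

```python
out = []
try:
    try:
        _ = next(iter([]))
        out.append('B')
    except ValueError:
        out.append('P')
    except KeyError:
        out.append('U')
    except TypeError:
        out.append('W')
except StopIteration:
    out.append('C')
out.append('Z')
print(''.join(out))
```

Execution trace: 'C' (outer except StopIteration) → 'Z' (after the try/except). Output: CZ

Answer: CZ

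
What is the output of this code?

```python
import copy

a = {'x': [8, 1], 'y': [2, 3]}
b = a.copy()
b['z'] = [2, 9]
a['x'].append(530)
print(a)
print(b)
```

Key concept: shallow copy of dict with mutable values.
Step by step:
`a = {'x': [8, 1], 'y': [2, 3]}` → a = {'x': [8, 1], 'y': [2, 3]}
`b = a.copy()` → b = {'x': [8, 1], 'y': [2, 3]}
`b['z'] = [2, 9]` → b = {'x': [8, 1], 'y': [2, 3], 'z': [2, 9]}
`a['x'].append(530)` → a = {'x': [8, 1, 530], 'y': [2, 3]}; b = {'x': [8, 1, 530], 'y': [2, 3], 'z': [2, 9]}
`print(a)` → prints {'x': [8, 1, 530], 'y': [2, 3]}
`print(b)` → prints {'x': [8, 1, 530], 'y': [2, 3], 'z': [2, 9]}

Answer:
{'x': [8, 1, 530], 'y': [2, 3]}
{'x': [8, 1, 530], 'y': [2, 3], 'z': [2, 9]}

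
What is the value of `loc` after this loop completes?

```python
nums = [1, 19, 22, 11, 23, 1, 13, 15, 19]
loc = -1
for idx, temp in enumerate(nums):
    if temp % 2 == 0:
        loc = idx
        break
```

First even number index in [1, 19, 22, 11, 23, 1, 13, 15, 19]
`loc` takes the values: -1 → 2

Answer: 2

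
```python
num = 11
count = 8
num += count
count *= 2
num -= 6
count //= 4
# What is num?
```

Trace:
`num = 11` → num = 11
`count = 8` → count = 8
`num += count` → num = 19
`count *= 2` → count = 16
`num -= 6` → num = 13
`count //= 4` → count = 4
So num = 13

Answer: 13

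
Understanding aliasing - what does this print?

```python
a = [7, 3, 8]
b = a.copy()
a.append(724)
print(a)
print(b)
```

Key concept: list.copy() creates independent copy.
Step by step:
`a = [7, 3, 8]` → a = [7, 3, 8]
`b = a.copy()` → b = [7, 3, 8]
`a.append(724)` → a = [7, 3, 8, 724]
`print(a)` → prints [7, 3, 8, 724]
`print(b)` → prints [7, 3, 8]

Answer:
[7, 3, 8, 724]
[7, 3, 8]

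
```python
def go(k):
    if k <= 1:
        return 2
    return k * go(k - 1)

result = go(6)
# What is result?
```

go(6) = 6 * 5 * 4 * 3 * 2 * 2 = 1440

Answer: 1440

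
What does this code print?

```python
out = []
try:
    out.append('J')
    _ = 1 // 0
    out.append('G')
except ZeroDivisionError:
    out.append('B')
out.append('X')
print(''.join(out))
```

Execution trace: 'J' (try body) → 'B' (except ZeroDivisionError) → 'X' (after the try/except). Output: JBX

Answer: JBX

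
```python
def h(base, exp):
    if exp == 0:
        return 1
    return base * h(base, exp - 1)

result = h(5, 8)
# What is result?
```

h(5, 8) = 5 * 5 * 5 * 5 * 5 * 5 * 5 * 5 = 390625

Answer: 390625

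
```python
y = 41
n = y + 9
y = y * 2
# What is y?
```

Trace:
`y = 41` → y = 41
`n = y + 9` → n = 50
`y = y * 2` → y = 82
So y = 82

Answer: 82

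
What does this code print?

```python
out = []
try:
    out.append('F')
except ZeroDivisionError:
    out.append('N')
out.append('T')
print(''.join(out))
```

Execution trace: 'F' (try body, no exception) → 'T' (after the try/except). Output: FT

Answer: FT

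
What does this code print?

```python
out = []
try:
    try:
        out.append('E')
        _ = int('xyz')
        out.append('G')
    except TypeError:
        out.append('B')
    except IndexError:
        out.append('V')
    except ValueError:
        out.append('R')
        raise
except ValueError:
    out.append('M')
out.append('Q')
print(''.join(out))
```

Execution trace: 'E' (inner try body) → 'R' (inner except ValueError) → 'M' (outer except ValueError) → 'Q' (after the try/except). Output: ERMQ

Answer: ERMQ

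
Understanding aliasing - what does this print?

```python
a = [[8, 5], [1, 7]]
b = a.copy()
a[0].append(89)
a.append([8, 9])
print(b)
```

Key concept: shallow copy with nested lists.
Step by step:
`a = [[8, 5], [1, 7]]` → a = [[8, 5], [1, 7]]
`b = a.copy()` → b = [[8, 5], [1, 7]]
`a[0].append(89)` → a = [[8, 5, 89], [1, 7]]; b = [[8, 5, 89], [1, 7]]
`a.append([8, 9])` → a = [[8, 5, 89], [1, 7], [8, 9]]
`print(b)` → prints [[8, 5, 89], [1, 7]]

Answer: [[8, 5, 89], [1, 7]]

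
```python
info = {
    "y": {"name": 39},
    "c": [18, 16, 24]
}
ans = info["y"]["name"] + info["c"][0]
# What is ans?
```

Trace:
`info = { ...` → info = {'y': {'name': 39}, 'c': [18, 16, 24]}
`ans = info["y"]["name"] + info["c"][0]` → ans = 57
So ans = 57

Answer: 57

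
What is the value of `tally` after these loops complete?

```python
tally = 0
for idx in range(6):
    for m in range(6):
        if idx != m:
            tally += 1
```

6² - 6 (exclude diagonal)
`tally` takes the values: 0 → 1 → 2 → 3 → 4 → 5 → 6 → 7 → 8 → 9 → 10 → 11 → 12 → 13 → 14 → 15 → 16 → 17 → 18 → 19 → 20 → 21 → 22 → 23 → 24 → 25 → 26 → 27 → 28 → 29 → 30

Answer: 30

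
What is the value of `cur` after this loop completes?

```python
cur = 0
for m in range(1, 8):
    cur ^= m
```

XOR of 1 to 7
`cur` takes the values: 0 → 1 → 3 → 0 → 4 → 1 → 7 → 0

Answer: 0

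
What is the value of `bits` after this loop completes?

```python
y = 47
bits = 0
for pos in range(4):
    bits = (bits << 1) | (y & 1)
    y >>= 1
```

Reverse lowest 4 bits of 47
`bits` takes the values: 0 → 1 → 3 → 7 → 15

Answer: 15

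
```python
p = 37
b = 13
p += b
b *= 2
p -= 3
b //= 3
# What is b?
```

Trace:
`p = 37` → p = 37
`b = 13` → b = 13
`p += b` → p = 50
`b *= 2` → b = 26
`p -= 3` → p = 47
`b //= 3` → b = 8
So b = 8

Answer: 8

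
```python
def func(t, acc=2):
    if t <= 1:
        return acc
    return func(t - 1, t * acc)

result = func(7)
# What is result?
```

Accumulator trace (n, acc): (7, 2) -> (6, 14) -> (5, 84) -> (4, 420) -> (3, 1680) -> (2, 5040) -> (1, 10080) -> return 10080

Answer: 10080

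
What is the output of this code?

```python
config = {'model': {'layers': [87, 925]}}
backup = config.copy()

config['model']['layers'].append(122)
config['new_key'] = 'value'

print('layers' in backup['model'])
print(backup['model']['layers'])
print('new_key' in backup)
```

Key concept: shallow copy gotcha with nested dict.
Step by step:
`config = {'model': {'layers': [87, 925]}}` → config = {'model': {'layers': [87, 925]}}
`backup = config.copy()` → backup = {'model': {'layers': [87, 925]}}
`config['model']['layers'].append(122)` → config = {'model': {'layers': [87, 925, 122]}}; backup = {'model': {'layers': [87, 925, 122]}}
`config['new_key'] = 'value'` → config = {'model': {'layers': [87, 925, 122]}, 'new_key': 'value'}
`print('layers' in backup['model'])` → prints True
`print(backup['model']['layers'])` → prints [87, 925, 122]
`print('new_key' in backup)` → prints False

Answer:
True
[87, 925, 122]
False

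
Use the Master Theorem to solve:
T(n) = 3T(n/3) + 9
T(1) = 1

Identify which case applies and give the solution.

a=3, b=3, f(n)=9. log_3(3) = 1. Since c=0 < 1, Case 1 applies: T(n) = Θ(n^log_b(a)) = O(n).

Answer: O(n) - Case 1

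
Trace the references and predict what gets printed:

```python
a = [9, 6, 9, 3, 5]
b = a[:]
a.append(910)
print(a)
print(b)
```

Key concept: slice [:] creates copy.
Step by step:
`a = [9, 6, 9, 3, 5]` → a = [9, 6, 9, 3, 5]
`b = a[:]` → b = [9, 6, 9, 3, 5]
`a.append(910)` → a = [9, 6, 9, 3, 5, 910]
`print(a)` → prints [9, 6, 9, 3, 5, 910]
`print(b)` → prints [9, 6, 9, 3, 5]

Answer:
[9, 6, 9, 3, 5, 910]
[9, 6, 9, 3, 5]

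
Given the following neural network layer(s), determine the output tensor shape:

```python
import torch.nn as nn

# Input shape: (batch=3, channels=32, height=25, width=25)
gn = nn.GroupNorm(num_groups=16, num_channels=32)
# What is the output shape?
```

Input: (3, 32, 25, 25) -> Output: (3, 32, 25, 25)

Answer: (3, 32, 25, 25)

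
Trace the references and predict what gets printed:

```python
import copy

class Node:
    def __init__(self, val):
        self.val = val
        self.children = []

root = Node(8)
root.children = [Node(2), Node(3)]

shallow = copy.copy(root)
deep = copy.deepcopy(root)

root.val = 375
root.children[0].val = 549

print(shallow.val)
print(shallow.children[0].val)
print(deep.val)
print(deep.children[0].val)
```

Key concept: deep copy with custom objects.
Step by step:
`root = Node(8)` → root = Node(val=8, children=[])
`root.children = [Node(2), Node(3)]` → root = Node(val=8, children=[Node(val=2, children=[]), Node(val=3, children=[])])
`shallow = copy.copy(root)` → shallow = Node(val=8, children=[Node(val=2, children=[]), Node(val=3, children=[])])
`deep = copy.deepcopy(root)` → deep = Node(val=8, children=[Node(val=2, children=[]), Node(val=3, children=[])])
`root.val = 375` → root = Node(val=375, children=[Node(val=2, children=[]), Node(val=3, children=[])])
`root.children[0].val = 549` → root = Node(val=375, children=[Node(val=549, children=[]), Node(val=3, children=[])]); shallow = Node(val=8, children=[Node(val=549, children=[]), Node(val=3, children=[])])
`print(shallow.val)` → prints 8
`print(shallow.children[0].val)` → prints 549
`print(deep.val)` → prints 8
`print(deep.children[0].val)` → prints 2

Answer:
8
549
8
2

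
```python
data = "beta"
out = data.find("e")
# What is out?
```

Trace:
`data = "beta"` → data = 'beta'
`out = data.find("e")` → out = 1
So out = 1

Answer: 1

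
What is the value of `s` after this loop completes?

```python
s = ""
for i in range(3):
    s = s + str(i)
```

Concatenate digits 0 to 2
`s` takes the values: "" → "0" → "01" → "012"

Answer: "012"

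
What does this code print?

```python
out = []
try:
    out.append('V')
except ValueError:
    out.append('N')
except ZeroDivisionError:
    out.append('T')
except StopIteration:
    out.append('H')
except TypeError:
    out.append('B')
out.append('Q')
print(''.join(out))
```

Execution trace: 'V' (try body, no exception) → 'Q' (after the try/except). Output: VQ

Answer: VQ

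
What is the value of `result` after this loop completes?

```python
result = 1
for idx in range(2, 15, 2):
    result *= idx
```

Product of even numbers 2 to 14
`result` takes the values: 1 → 2 → 8 → 48 → 384 → 3840 → 46080 → 645120

Answer: 645120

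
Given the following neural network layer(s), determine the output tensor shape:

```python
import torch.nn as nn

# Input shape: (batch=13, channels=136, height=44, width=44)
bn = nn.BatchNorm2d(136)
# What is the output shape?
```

Input: (13, 136, 44, 44) -> Output: (13, 136, 44, 44)

Answer: (13, 136, 44, 44)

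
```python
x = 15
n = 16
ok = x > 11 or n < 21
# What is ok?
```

Trace:
`x = 15` → x = 15
`n = 16` → n = 16
`ok = x > 11 or n < 21` → ok = True
So ok = True

Answer: True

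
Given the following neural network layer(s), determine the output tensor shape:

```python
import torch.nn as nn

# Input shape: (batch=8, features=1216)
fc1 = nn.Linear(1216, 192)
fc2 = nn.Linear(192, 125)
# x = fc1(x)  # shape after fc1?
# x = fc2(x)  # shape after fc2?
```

Input: (8, 1216) -> after fc1: (8, 192) -> Output: (8, 125)

Answer: (8, 125)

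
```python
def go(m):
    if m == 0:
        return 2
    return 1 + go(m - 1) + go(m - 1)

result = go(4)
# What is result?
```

go(m) = 1 + 2·go(m-1), go(0)=2. Closed form: (2+1)·2^4 - 1 = 47.

Answer: 47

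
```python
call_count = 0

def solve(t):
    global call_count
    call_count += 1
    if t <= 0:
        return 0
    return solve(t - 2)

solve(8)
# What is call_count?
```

Linear recursion stepping by 2: 5 calls from t=8 down to ≤0.

Answer: 5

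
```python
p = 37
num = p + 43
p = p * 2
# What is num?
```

Trace:
`p = 37` → p = 37
`num = p + 43` → num = 80
`p = p * 2` → p = 74
So num = 80

Answer: 80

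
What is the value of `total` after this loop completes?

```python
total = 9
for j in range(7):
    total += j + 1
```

Start at 9, add 1 to 7 = 37
`total` takes the values: 9 → 10 → 12 → 15 → 19 → 24 → 30 → 37

Answer: 37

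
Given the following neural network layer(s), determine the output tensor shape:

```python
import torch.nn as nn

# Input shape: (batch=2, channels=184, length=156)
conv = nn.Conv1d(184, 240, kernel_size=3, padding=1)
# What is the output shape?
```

Input: (2, 184, 156) -> Output: (2, 240, 156)

Answer: (2, 240, 156)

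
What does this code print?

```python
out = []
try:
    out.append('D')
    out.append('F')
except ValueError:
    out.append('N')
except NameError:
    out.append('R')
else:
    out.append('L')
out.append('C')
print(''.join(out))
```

Execution trace: 'D' (try body) → 'F' (try body, no exception) → 'L' (else) → 'C' (after the try/except). Output: DFLC

Answer: DFLC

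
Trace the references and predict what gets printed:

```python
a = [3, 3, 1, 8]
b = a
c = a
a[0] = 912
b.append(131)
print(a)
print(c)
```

Key concept: multiple aliases.
Step by step:
`a = [3, 3, 1, 8]` → a = [3, 3, 1, 8]
`b = a` → b = [3, 3, 1, 8] (same object as a)
`c = a` → c = [3, 3, 1, 8] (same object as a, b)
`a[0] = 912` → a = [912, 3, 1, 8] (same object as b, c); b = [912, 3, 1, 8] (same object as a, c); c = [912, 3, 1, 8] (same object as a, b)
`b.append(131)` → a = [912, 3, 1, 8, 131] (same object as b, c); b = [912, 3, 1, 8, 131] (same object as a, c); c = [912, 3, 1, 8, 131] (same object as a, b)
`print(a)` → prints [912, 3, 1, 8, 131]
`print(c)` → prints [912, 3, 1, 8, 131]

Answer:
[912, 3, 1, 8, 131]
[912, 3, 1, 8, 131]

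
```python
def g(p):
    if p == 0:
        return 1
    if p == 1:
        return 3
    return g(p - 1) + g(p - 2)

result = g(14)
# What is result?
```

Build up from base cases: g(0)=1, g(1)=3, g(2)=4, g(3)=7, g(4)=11, g(5)=18, g(6)=29, ..., g(14)=1364

Answer: 1364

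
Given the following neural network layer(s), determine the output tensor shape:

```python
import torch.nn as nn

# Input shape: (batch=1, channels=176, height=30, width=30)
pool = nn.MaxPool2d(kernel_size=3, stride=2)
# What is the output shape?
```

Input: (1, 176, 30, 30) -> Output: (1, 176, 14, 14)

Answer: (1, 176, 14, 14)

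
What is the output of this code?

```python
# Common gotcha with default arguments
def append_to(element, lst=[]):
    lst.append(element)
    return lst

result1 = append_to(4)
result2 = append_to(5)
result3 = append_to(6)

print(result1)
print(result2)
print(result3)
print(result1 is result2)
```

Key concept: mutable default argument gotcha.
Step by step:
`result1 = append_to(4)` → result1 = [4]
`result2 = append_to(5)` → result1 = [4, 5] (same object as result2); result2 = [4, 5] (same object as result1)
`result3 = append_to(6)` → result1 = [4, 5, 6] (same object as result2, result3); result2 = [4, 5, 6] (same object as result1, result3); result3 = [4, 5, 6] (same object as result1, result2)
`print(result1)` → prints [4, 5, 6]
`print(result2)` → prints [4, 5, 6]
`print(result3)` → prints [4, 5, 6]
`print(result1 is result2)` → prints True

Answer:
[4, 5, 6]
[4, 5, 6]
[4, 5, 6]
True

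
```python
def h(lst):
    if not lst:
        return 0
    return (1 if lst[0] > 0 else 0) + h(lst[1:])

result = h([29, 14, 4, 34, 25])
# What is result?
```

Count of positive elements in [29, 14, 4, 34, 25] = 5

Answer: 5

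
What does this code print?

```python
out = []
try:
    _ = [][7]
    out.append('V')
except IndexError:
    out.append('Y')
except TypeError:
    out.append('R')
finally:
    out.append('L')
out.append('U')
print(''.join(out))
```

Execution trace: 'Y' (except IndexError) → 'L' (finally) → 'U' (after the try/except). Output: YLU

Answer: YLU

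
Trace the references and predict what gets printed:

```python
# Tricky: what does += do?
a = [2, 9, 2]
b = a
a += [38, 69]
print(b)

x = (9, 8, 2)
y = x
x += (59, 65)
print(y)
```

Key concept: += behavior differs for mutable vs immutable.
Step by step:
`a = [2, 9, 2]` → a = [2, 9, 2]
`b = a` → b = [2, 9, 2] (same object as a)
`a += [38, 69]` → a = [2, 9, 2, 38, 69] (same object as b); b = [2, 9, 2, 38, 69] (same object as a)
`print(b)` → prints [2, 9, 2, 38, 69]
`x = (9, 8, 2)` → x = (9, 8, 2)
`y = x` → y = (9, 8, 2)
`x += (59, 65)` → x = (9, 8, 2, 59, 65)
`print(y)` → prints (9, 8, 2)

Answer:
[2, 9, 2, 38, 69]
(9, 8, 2)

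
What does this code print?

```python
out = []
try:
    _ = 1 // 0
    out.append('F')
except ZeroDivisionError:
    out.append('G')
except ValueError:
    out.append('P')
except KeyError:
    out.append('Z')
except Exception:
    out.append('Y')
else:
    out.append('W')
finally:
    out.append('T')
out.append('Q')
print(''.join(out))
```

Execution trace: 'G' (except ZeroDivisionError) → 'T' (finally) → 'Q' (after the try/except). Output: GTQ

Answer: GTQ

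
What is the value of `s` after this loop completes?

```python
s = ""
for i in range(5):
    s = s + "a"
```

Repeat 'a' 5 times
`s` takes the values: "" → "a" → "aa" → "aaa" → "aaaa" → "aaaaa"

Answer: "aaaaa"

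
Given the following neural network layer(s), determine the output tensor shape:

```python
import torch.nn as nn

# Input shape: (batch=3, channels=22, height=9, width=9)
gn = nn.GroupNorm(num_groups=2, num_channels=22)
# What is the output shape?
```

Input: (3, 22, 9, 9) -> Output: (3, 22, 9, 9)

Answer: (3, 22, 9, 9)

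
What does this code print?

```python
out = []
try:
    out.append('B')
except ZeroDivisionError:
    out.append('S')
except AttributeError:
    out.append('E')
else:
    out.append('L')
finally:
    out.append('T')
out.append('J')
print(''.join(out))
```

Execution trace: 'B' (try body, no exception) → 'L' (else) → 'T' (finally) → 'J' (after the try/except). Output: BLTJ

Answer: BLTJ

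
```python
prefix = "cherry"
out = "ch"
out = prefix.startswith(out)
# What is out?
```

Trace:
`prefix = "cherry"` → prefix = 'cherry'
`out = "ch"` → out = 'ch'
`out = prefix.startswith(out)` → out = True
So out = True

Answer: True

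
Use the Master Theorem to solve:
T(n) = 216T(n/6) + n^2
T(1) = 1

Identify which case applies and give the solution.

a=216, b=6, f(n)=n^2. log_6(216) = 3. Since c=2 < 3, Case 1 applies: T(n) = Θ(n^log_b(a)) = O(n^3).

Answer: O(n^3) - Case 1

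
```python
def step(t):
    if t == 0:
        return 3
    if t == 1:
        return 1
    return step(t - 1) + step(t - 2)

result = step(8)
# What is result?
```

Build up from base cases: step(0)=3, step(1)=1, step(2)=4, step(3)=5, step(4)=9, step(5)=14, step(6)=23, ..., step(8)=60

Answer: 60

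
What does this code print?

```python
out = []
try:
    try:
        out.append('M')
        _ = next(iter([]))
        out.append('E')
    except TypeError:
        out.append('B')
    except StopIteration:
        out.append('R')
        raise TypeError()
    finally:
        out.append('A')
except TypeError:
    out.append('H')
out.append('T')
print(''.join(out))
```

Execution trace: 'M' (inner try body) → 'R' (inner except StopIteration) → 'A' (inner finally) → 'H' (outer except TypeError) → 'T' (after the try/except). Output: MRAHT

Answer: MRAHT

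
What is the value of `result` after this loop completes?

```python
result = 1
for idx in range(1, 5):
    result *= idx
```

4! = 24
`result` takes the values: 1 → 2 → 6 → 24

Answer: 24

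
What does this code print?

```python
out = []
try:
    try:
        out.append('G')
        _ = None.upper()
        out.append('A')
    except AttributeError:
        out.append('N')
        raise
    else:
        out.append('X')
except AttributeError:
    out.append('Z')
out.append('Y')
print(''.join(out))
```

Execution trace: 'G' (try body) → 'N' (except AttributeError) → 'Z' (outer except AttributeError) → 'Y' (after the try/except). Output: GNZY

Answer: GNZY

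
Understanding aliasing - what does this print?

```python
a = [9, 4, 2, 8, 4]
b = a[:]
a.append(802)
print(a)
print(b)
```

Key concept: slice [:] creates copy.
Step by step:
`a = [9, 4, 2, 8, 4]` → a = [9, 4, 2, 8, 4]
`b = a[:]` → b = [9, 4, 2, 8, 4]
`a.append(802)` → a = [9, 4, 2, 8, 4, 802]
`print(a)` → prints [9, 4, 2, 8, 4, 802]
`print(b)` → prints [9, 4, 2, 8, 4]

Answer:
[9, 4, 2, 8, 4, 802]
[9, 4, 2, 8, 4]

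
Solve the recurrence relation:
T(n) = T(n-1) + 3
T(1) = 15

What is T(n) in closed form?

Unrolling: T(n) = T(1) + 3·(n-1) = 15 + 3(n-1) = 3n + 12.

Answer: T(n) = 3n + 12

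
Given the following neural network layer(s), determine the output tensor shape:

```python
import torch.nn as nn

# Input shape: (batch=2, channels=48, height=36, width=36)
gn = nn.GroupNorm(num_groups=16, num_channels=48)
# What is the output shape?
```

Input: (2, 48, 36, 36) -> Output: (2, 48, 36, 36)

Answer: (2, 48, 36, 36)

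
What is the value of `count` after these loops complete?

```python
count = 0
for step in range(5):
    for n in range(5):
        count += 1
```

5 * 5 = 25
`count` takes the values: 0 → 1 → 2 → 3 → 4 → 5 → 6 → 7 → 8 → 9 → 10 → 11 → 12 → 13 → 14 → 15 → 16 → 17 → 18 → 19 → 20 → 21 → 22 → 23 → 24 → 25

Answer: 25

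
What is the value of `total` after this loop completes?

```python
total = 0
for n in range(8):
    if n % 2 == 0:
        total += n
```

Sum of even numbers 0 to 7
`total` takes the values: 0 → 2 → 6 → 12

Answer: 12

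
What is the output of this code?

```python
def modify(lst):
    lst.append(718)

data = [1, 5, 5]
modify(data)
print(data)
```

Key concept: function modifies passed list.
Step by step:
`data = [1, 5, 5]` → data = [1, 5, 5]
`modify(data)` → data = [1, 5, 5, 718]
`print(data)` → prints [1, 5, 5, 718]

Answer: [1, 5, 5, 718]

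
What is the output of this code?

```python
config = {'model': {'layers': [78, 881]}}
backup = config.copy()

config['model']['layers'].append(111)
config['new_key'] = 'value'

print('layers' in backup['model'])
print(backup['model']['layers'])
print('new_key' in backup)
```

Key concept: shallow copy gotcha with nested dict.
Step by step:
`config = {'model': {'layers': [78, 881]}}` → config = {'model': {'layers': [78, 881]}}
`backup = config.copy()` → backup = {'model': {'layers': [78, 881]}}
`config['model']['layers'].append(111)` → config = {'model': {'layers': [78, 881, 111]}}; backup = {'model': {'layers': [78, 881, 111]}}
`config['new_key'] = 'value'` → config = {'model': {'layers': [78, 881, 111]}, 'new_key': 'value'}
`print('layers' in backup['model'])` → prints True
`print(backup['model']['layers'])` → prints [78, 881, 111]
`print('new_key' in backup)` → prints False

Answer:
True
[78, 881, 111]
False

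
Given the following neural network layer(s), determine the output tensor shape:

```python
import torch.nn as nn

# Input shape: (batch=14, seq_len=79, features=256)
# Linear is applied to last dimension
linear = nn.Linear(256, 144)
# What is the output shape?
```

Input: (14, 79, 256) -> Output: (14, 79, 144)

Answer: (14, 79, 144)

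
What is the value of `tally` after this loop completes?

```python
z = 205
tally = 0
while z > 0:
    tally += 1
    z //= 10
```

Count digits by repeated division by 10
`tally` takes the values: 0 → 1 → 2 → 3

Answer: 3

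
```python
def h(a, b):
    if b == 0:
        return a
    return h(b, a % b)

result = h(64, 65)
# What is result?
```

h(64, 65) -> h(65, 64) -> h(64, 1) -> h(1, 0) -> 1

Answer: 1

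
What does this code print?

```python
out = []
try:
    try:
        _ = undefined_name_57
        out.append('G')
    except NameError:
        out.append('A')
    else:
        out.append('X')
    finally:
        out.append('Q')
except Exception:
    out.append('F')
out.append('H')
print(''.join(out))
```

Execution trace: 'A' (inner except NameError) → 'Q' (inner finally) → 'H' (after the try/except). Output: AQH

Answer: AQH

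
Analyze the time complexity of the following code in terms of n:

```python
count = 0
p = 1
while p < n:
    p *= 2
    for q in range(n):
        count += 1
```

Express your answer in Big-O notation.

Each loop level contributes: log n × n. Multiplying the contributions gives O(n log n).

Answer: O(n log n)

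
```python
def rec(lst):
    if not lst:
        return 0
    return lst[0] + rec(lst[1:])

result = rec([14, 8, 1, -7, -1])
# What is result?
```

14 + 8 + 1 + (-7) + (-1) + 0 = 15

Answer: 15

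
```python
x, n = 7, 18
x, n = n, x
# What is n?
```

Trace:
`x, n = 7, 18` → x = 7; n = 18
`x, n = n, x` → x = 18; n = 7
So n = 7

Answer: 7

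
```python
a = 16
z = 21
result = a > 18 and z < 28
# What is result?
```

Trace:
`a = 16` → a = 16
`z = 21` → z = 21
`result = a > 18 and z < 28` → result = False
So result = False

Answer: False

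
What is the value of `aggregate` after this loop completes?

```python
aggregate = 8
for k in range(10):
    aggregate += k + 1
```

Start at 8, add 1 to 10 = 63
`aggregate` takes the values: 8 → 9 → 11 → 14 → 18 → 23 → 29 → 36 → 44 → 53 → 63

Answer: 63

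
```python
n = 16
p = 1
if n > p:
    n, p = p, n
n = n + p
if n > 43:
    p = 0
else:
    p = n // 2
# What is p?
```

Trace:
`n = 16` → n = 16
`p = 1` → p = 1
`if n > p: ...` → n > p is True → n = 1; p = 16
`n = n + p` → n = 17
`if n > 43: ...` → n > 43 is False, take else branch → p = 8
So p = 8

Answer: 8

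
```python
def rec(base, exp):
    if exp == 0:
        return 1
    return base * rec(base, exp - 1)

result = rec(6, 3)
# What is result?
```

rec(6, 3) = 6 * 6 * 6 = 216

Answer: 216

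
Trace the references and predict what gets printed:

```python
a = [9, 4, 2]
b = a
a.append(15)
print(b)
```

Key concept: basic list aliasing.
Step by step:
`a = [9, 4, 2]` → a = [9, 4, 2]
`b = a` → b = [9, 4, 2] (same object as a)
`a.append(15)` → a = [9, 4, 2, 15] (same object as b); b = [9, 4, 2, 15] (same object as a)
`print(b)` → prints [9, 4, 2, 15]

Answer: [9, 4, 2, 15]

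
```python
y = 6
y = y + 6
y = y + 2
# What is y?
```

Trace:
`y = 6` → y = 6
`y = y + 6` → y = 12
`y = y + 2` → y = 14
So y = 14

Answer: 14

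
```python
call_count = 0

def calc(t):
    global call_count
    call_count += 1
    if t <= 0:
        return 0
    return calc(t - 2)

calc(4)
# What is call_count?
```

Linear recursion stepping by 2: 3 calls from t=4 down to ≤0.

Answer: 3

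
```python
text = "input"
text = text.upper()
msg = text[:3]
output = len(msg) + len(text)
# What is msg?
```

Trace:
`text = "input"` → text = 'input'
`text = text.upper()` → text = 'INPUT'
`msg = text[:3]` → msg = 'INP'
`output = len(msg) + len(text)` → output = 8
So msg = 'INP'

Answer: 'INP'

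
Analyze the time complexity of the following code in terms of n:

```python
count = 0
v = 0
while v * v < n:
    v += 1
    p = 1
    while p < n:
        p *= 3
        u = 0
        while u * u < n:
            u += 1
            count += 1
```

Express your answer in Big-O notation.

Each loop level contributes: √n × log n × √n. Multiplying the contributions gives O(n log n).

Answer: O(n log n)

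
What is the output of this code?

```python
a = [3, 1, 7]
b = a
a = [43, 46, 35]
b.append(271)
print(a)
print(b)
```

Key concept: rebinding vs mutation: a is rebound to a new list, b still points at the original.
Step by step:
`a = [3, 1, 7]` → a = [3, 1, 7]
`b = a` → b = [3, 1, 7] (same object as a)
`a = [43, 46, 35]` → a = [43, 46, 35]
`b.append(271)` → b = [3, 1, 7, 271]
`print(a)` → prints [43, 46, 35]
`print(b)` → prints [3, 1, 7, 271]

Answer:
[43, 46, 35]
[3, 1, 7, 271]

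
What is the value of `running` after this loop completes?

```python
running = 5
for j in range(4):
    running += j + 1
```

Start at 5, add 1 to 4 = 15
`running` takes the values: 5 → 6 → 8 → 11 → 15

Answer: 15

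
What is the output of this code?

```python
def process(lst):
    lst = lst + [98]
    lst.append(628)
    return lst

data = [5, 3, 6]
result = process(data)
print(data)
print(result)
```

Key concept: rebinding parameter vs mutation.
Step by step:
`data = [5, 3, 6]` → data = [5, 3, 6]
`result = process(data)` → result = [5, 3, 6, 98, 628]
`print(data)` → prints [5, 3, 6]
`print(result)` → prints [5, 3, 6, 98, 628]

Answer:
[5, 3, 6]
[5, 3, 6, 98, 628]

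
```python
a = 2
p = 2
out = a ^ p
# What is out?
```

Trace:
`a = 2` → a = 2
`p = 2` → p = 2
`out = a ^ p` → out = 0
So out = 0

Answer: 0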